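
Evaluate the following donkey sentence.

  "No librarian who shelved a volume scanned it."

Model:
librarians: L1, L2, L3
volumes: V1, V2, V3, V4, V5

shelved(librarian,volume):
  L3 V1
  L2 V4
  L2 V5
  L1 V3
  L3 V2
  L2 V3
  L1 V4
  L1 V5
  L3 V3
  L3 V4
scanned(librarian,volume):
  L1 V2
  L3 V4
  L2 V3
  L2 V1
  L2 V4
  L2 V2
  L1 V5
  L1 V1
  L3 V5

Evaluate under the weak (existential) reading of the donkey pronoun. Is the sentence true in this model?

"it" takes "a volume" as antecedent — a donkey pronoun bound across the clause boundary.
Truth condition: for no (l,v) with shelved(l,v) does scanned(l,v) hold.
Restrictor pairs — does the scope hold? (L1,V3):fails  (L1,V4):fails  (L1,V5):holds  (L2,V3):holds  (L2,V4):holds  (L2,V5):fails  (L3,V1):fails  (L3,V2):fails  (L3,V3):fails  (L3,V4):holds
Scope holds for 4 pair(s), so the sentence is false.

False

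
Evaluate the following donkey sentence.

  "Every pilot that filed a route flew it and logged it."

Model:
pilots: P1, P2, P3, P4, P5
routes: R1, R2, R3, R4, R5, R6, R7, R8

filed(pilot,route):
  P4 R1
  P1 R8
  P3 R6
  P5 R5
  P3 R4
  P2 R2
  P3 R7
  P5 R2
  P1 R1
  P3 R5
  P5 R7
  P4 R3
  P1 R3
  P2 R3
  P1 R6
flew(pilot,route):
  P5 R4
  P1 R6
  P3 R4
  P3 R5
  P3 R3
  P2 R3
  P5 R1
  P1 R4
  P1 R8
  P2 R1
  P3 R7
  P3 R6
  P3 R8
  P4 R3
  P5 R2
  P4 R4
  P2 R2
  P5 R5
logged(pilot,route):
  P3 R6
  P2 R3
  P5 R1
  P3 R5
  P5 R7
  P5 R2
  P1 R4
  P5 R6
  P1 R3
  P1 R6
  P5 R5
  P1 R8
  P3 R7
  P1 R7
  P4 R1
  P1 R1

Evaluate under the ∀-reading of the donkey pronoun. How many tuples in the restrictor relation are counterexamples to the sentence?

7

"it" takes "a route" as antecedent — a donkey pronoun bound across the clause boundary.
Strong reading: for every (p,r) with filed(p,r), flew(p,r) ∧ logged(p,r).
Restrictor pairs: (P1,R1) ✗  (P1,R3) ✗  (P1,R6) ✓  (P1,R8) ✓  (P2,R2) ✗  (P2,R3) ✓  (P3,R4) ✗  (P3,R5) ✓  (P3,R6) ✓  (P3,R7) ✓  (P4,R1) ✗  (P4,R3) ✗  (P5,R2) ✓  (P5,R5) ✓  (P5,R7) ✗
Counterexamples (restrictor pairs failing the scope): 7.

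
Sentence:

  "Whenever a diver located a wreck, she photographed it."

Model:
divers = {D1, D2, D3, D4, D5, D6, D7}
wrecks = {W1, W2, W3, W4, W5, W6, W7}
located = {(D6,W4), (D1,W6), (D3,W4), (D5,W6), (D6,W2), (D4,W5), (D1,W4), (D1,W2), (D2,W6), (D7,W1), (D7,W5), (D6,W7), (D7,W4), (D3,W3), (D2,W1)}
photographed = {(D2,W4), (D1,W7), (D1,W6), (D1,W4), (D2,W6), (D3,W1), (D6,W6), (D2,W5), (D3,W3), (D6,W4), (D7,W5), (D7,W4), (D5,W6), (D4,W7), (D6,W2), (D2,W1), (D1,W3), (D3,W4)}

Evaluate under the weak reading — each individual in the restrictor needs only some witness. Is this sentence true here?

False

"it" takes "a wreck" as antecedent — a donkey pronoun bound across the clause boundary.
Weak reading: every diver d with some located-wreck has at least one located-wreck w such that photographed(d,w).
Per diver: D1:✓  D2:✓  D3:✓  D4:✗  D5:✓  D6:✓  D7:✓
D4 has no witness among its located-wrecks.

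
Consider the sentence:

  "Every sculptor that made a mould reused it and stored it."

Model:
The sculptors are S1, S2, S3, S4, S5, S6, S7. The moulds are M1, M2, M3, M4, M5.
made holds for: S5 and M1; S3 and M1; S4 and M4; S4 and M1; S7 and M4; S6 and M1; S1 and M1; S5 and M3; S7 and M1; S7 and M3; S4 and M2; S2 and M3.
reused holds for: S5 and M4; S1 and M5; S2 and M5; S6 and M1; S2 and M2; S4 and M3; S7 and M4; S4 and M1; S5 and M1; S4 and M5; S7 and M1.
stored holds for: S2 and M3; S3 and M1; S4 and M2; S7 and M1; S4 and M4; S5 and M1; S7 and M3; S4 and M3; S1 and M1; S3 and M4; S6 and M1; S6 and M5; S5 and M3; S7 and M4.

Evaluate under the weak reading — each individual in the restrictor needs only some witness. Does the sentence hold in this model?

"it" takes "a mould" as antecedent — a donkey pronoun bound across the clause boundary.
Weak reading: every sculptor s with some made-mould has at least one made-mould m such that reused(s,m) ∧ stored(s,m).
Per sculptor: S1:✗  S2:✗  S3:✗  S4:✗  S5:✓  S6:✓  S7:✓
S1 has no witness among its made-moulds.

False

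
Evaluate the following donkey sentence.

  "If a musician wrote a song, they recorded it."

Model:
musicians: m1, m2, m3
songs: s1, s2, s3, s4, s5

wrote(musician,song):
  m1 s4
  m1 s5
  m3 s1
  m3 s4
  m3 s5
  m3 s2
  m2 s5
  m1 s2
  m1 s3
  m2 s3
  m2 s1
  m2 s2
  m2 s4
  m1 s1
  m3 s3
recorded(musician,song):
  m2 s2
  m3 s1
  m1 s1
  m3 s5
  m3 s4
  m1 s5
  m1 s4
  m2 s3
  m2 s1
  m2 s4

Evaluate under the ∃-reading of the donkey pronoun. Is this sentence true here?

"it" takes "a song" as antecedent — a donkey pronoun bound across the clause boundary.
Weak reading: every musician m with some wrote-song has at least one wrote-song s such that recorded(m,s).
Per musician: m1:✓  m2:✓  m3:✓
Every musician in the restrictor has a witness.

True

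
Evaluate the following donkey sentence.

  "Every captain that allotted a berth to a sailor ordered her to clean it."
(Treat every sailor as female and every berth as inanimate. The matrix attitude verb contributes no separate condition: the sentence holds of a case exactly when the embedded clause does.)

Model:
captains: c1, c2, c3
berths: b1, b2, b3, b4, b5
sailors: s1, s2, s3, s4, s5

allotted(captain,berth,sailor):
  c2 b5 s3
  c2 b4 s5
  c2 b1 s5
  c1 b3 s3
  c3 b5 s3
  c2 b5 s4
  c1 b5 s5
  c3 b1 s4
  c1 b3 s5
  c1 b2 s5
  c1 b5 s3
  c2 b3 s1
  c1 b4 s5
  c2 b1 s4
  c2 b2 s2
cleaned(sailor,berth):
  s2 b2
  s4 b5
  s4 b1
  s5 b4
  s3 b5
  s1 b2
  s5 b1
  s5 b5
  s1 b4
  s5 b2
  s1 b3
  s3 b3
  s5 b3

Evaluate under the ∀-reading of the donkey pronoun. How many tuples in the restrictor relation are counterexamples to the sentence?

0

"her" takes "a sailor" as antecedent and "it" takes "a berth"; both are donkey pronouns co-varying with the restrictor.
Strong reading: for every (c,b,s) with allotted(c,b,s), cleaned(s,b).
Restrictor triples: (c1,b2,s5)→cleaned(s5,b2) ✓  (c1,b3,s3)→cleaned(s3,b3) ✓  (c1,b3,s5)→cleaned(s5,b3) ✓  (c1,b4,s5)→cleaned(s5,b4) ✓  (c1,b5,s3)→cleaned(s3,b5) ✓  (c1,b5,s5)→cleaned(s5,b5) ✓  (c2,b1,s4)→cleaned(s4,b1) ✓  (c2,b1,s5)→cleaned(s5,b1) ✓  (c2,b2,s2)→cleaned(s2,b2) ✓  (c2,b3,s1)→cleaned(s1,b3) ✓  (c2,b4,s5)→cleaned(s5,b4) ✓  (c2,b5,s3)→cleaned(s3,b5) ✓  (c2,b5,s4)→cleaned(s4,b5) ✓  (c3,b1,s4)→cleaned(s4,b1) ✓  (c3,b5,s3)→cleaned(s3,b5) ✓
Counterexamples (restrictor triples failing the scope): 0.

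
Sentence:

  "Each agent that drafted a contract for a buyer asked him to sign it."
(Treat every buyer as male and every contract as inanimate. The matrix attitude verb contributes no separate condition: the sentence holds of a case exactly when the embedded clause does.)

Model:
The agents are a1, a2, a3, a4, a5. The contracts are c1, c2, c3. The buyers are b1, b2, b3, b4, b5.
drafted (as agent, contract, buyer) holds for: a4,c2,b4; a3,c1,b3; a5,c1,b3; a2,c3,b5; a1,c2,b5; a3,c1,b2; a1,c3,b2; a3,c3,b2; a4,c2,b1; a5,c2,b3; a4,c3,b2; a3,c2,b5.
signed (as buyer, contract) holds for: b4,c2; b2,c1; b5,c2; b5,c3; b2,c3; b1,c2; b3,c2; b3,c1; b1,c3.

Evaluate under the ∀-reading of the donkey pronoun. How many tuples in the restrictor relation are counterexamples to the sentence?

"him" takes "a buyer" as antecedent and "it" takes "a contract"; both are donkey pronouns co-varying with the restrictor.
Strong reading: for every (a,c,b) with drafted(a,c,b), signed(b,c).
Restrictor triples: (a1,c2,b5)→signed(b5,c2) ✓  (a1,c3,b2)→signed(b2,c3) ✓  (a2,c3,b5)→signed(b5,c3) ✓  (a3,c1,b2)→signed(b2,c1) ✓  (a3,c1,b3)→signed(b3,c1) ✓  (a3,c2,b5)→signed(b5,c2) ✓  (a3,c3,b2)→signed(b2,c3) ✓  (a4,c2,b1)→signed(b1,c2) ✓  (a4,c2,b4)→signed(b4,c2) ✓  (a4,c3,b2)→signed(b2,c3) ✓  (a5,c1,b3)→signed(b3,c1) ✓  (a5,c2,b3)→signed(b3,c2) ✓
Counterexamples (restrictor triples failing the scope): 0.

0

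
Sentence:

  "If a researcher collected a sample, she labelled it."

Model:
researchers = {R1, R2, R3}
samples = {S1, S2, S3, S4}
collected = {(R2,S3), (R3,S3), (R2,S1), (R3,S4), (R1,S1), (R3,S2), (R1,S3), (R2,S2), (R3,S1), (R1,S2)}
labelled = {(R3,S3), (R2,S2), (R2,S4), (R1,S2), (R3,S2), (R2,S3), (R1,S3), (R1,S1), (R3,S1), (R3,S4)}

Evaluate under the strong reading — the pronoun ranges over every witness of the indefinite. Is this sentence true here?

"it" takes "a sample" as antecedent — a donkey pronoun bound across the clause boundary.
Strong reading: for every (r,s) with collected(r,s), labelled(r,s).
Restrictor pairs: (R1,S1) ✓  (R1,S2) ✓  (R1,S3) ✓  (R2,S1) ✗  (R2,S2) ✓  (R2,S3) ✓  (R3,S1) ✓  (R3,S2) ✓  (R3,S3) ✓  (R3,S4) ✓
Counterexample: (R2,S1) is in collected but fails the scope.

False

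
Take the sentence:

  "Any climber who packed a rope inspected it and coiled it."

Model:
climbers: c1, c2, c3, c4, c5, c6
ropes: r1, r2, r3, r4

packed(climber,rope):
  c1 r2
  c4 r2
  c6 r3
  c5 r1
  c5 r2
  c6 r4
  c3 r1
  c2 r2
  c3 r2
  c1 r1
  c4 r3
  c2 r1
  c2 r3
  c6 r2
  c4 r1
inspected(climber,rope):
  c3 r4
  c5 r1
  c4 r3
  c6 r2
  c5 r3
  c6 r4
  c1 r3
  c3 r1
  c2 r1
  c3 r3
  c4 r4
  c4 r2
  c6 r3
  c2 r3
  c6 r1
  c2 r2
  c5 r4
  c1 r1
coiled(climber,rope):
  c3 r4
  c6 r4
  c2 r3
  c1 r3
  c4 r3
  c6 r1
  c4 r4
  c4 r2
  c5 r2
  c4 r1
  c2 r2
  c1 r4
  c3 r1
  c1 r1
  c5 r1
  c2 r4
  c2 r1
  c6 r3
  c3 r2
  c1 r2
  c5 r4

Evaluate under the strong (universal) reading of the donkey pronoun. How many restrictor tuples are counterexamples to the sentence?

"it" takes "a rope" as antecedent — a donkey pronoun bound across the clause boundary.
Strong reading: for every (c,r) with packed(c,r), inspected(c,r) ∧ coiled(c,r).
Restrictor pairs: (c1,r1) ✓  (c1,r2) ✗  (c2,r1) ✓  (c2,r2) ✓  (c2,r3) ✓  (c3,r1) ✓  (c3,r2) ✗  (c4,r1) ✗  (c4,r2) ✓  (c4,r3) ✓  (c5,r1) ✓  (c5,r2) ✗  (c6,r2) ✗  (c6,r3) ✓  (c6,r4) ✓
Counterexamples (restrictor pairs failing the scope): 5.

5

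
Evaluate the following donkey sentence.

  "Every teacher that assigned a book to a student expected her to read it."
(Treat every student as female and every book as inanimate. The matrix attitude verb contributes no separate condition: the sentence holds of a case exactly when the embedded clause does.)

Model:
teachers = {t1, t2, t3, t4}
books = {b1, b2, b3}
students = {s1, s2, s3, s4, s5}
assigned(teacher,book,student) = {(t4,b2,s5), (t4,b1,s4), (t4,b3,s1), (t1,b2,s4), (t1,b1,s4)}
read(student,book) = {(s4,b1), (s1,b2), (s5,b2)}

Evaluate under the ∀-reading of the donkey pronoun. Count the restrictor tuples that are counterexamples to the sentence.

"her" takes "a student" as antecedent and "it" takes "a book"; both are donkey pronouns co-varying with the restrictor.
Strong reading: for every (t,b,s) with assigned(t,b,s), read(s,b).
Restrictor triples: (t1,b1,s4)→read(s4,b1) ✓  (t1,b2,s4)→read(s4,b2) ✗  (t4,b1,s4)→read(s4,b1) ✓  (t4,b2,s5)→read(s5,b2) ✓  (t4,b3,s1)→read(s1,b3) ✗
Counterexamples (restrictor triples failing the scope): 2.

2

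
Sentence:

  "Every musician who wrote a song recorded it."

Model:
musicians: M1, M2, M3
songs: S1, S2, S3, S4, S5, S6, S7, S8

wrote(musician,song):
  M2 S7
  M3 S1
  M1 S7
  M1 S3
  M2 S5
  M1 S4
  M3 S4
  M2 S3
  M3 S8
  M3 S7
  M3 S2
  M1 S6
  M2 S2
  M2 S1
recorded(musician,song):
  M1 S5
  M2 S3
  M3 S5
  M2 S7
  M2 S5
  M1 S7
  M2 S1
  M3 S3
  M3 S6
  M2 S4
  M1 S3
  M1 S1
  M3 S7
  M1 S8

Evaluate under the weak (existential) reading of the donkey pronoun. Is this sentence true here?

True

"it" takes "a song" as antecedent — a donkey pronoun bound across the clause boundary.
Weak reading: every musician m with some wrote-song has at least one wrote-song s such that recorded(m,s).
Per musician: M1:✓  M2:✓  M3:✓
Every musician in the restrictor has a witness.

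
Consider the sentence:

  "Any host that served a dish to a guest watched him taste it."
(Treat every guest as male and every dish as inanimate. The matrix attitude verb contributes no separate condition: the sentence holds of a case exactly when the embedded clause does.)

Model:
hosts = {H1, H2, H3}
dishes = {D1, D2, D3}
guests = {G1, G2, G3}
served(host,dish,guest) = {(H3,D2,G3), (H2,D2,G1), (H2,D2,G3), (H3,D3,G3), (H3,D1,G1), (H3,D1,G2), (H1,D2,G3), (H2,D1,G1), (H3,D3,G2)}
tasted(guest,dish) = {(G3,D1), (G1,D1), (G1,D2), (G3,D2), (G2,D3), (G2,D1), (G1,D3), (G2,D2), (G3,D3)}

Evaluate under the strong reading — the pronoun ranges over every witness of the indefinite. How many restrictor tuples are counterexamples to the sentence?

"him" takes "a guest" as antecedent and "it" takes "a dish"; both are donkey pronouns co-varying with the restrictor.
Strong reading: for every (h,d,g) with served(h,d,g), tasted(g,d).
Restrictor triples: (H1,D2,G3)→tasted(G3,D2) ✓  (H2,D1,G1)→tasted(G1,D1) ✓  (H2,D2,G1)→tasted(G1,D2) ✓  (H2,D2,G3)→tasted(G3,D2) ✓  (H3,D1,G1)→tasted(G1,D1) ✓  (H3,D1,G2)→tasted(G2,D1) ✓  (H3,D2,G3)→tasted(G3,D2) ✓  (H3,D3,G2)→tasted(G2,D3) ✓  (H3,D3,G3)→tasted(G3,D3) ✓
Counterexamples (restrictor triples failing the scope): 0.

0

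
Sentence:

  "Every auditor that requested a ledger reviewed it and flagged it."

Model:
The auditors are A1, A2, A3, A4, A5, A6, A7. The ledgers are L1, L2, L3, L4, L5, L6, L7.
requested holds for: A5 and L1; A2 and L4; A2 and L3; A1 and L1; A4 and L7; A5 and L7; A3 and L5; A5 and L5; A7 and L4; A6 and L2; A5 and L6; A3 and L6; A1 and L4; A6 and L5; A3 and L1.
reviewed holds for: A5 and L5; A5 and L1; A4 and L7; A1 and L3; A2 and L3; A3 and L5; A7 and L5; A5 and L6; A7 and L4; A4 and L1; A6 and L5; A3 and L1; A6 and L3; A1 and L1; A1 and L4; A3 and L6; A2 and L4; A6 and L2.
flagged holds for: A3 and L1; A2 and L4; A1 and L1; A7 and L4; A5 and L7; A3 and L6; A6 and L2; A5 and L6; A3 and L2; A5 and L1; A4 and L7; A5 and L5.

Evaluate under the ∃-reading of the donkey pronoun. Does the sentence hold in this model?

"it" takes "a ledger" as antecedent — a donkey pronoun bound across the clause boundary.
Weak reading: every auditor a with some requested-ledger has at least one requested-ledger l such that reviewed(a,l) ∧ flagged(a,l).
Per auditor: A1:✓  A2:✓  A3:✓  A4:✓  A5:✓  A6:✓  A7:✓
Every auditor in the restrictor has a witness.

True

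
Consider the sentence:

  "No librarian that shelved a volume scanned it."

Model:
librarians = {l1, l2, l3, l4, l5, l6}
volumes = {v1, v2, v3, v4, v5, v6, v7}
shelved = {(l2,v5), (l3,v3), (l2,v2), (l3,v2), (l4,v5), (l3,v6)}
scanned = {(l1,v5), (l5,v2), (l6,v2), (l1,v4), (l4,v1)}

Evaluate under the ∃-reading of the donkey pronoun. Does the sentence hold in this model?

True

"it" takes "a volume" as antecedent — a donkey pronoun bound across the clause boundary.
Truth condition: for no (l,v) with shelved(l,v) does scanned(l,v) hold.
Restrictor pairs — does the scope hold? (l2,v2):fails  (l2,v5):fails  (l3,v2):fails  (l3,v3):fails  (l3,v6):fails  (l4,v5):fails
Scope holds for no restrictor pair, so the sentence is true.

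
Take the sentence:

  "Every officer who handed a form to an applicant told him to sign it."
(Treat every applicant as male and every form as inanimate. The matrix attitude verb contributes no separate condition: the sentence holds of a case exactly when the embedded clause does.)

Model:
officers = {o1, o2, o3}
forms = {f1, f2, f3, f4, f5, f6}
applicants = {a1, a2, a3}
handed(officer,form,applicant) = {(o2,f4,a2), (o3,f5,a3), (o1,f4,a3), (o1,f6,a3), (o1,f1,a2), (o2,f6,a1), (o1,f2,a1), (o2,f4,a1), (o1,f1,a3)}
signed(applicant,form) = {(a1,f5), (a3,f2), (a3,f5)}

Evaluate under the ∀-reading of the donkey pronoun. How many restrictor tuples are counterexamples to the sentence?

"him" takes "an applicant" as antecedent and "it" takes "a form"; both are donkey pronouns co-varying with the restrictor.
Strong reading: for every (o,f,a) with handed(o,f,a), signed(a,f).
Restrictor triples: (o1,f1,a2)→signed(a2,f1) ✗  (o1,f1,a3)→signed(a3,f1) ✗  (o1,f2,a1)→signed(a1,f2) ✗  (o1,f4,a3)→signed(a3,f4) ✗  (o1,f6,a3)→signed(a3,f6) ✗  (o2,f4,a1)→signed(a1,f4) ✗  (o2,f4,a2)→signed(a2,f4) ✗  (o2,f6,a1)→signed(a1,f6) ✗  (o3,f5,a3)→signed(a3,f5) ✓
Counterexamples (restrictor triples failing the scope): 8.

8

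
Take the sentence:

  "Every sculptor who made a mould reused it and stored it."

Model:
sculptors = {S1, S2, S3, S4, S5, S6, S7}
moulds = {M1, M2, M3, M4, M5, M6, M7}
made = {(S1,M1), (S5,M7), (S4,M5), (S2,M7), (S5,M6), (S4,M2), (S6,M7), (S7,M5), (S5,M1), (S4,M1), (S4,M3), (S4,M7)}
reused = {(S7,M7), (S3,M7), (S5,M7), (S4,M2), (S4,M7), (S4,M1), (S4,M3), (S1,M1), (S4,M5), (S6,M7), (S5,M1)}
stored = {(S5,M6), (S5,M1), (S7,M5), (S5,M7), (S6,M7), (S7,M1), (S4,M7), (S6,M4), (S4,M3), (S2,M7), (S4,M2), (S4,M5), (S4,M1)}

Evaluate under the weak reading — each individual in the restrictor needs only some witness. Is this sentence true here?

"it" takes "a mould" as antecedent — a donkey pronoun bound across the clause boundary.
Weak reading: every sculptor s with some made-mould has at least one made-mould m such that reused(s,m) ∧ stored(s,m).
Per sculptor: S1:✗  S2:✗  S4:✓  S5:✓  S6:✓  S7:✗
S1 has no witness among its made-moulds.

False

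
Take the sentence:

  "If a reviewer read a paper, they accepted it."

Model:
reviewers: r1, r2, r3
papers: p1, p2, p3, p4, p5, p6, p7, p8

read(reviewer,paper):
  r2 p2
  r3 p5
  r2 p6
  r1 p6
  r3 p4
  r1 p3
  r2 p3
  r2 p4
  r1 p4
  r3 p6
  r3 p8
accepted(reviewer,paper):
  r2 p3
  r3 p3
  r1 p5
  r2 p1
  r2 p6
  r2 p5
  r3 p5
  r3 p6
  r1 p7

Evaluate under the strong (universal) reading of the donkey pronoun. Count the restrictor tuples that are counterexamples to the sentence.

"it" takes "a paper" as antecedent — a donkey pronoun bound across the clause boundary.
Strong reading: for every (r,p) with read(r,p), accepted(r,p).
Restrictor pairs: (r1,p3) ✗  (r1,p4) ✗  (r1,p6) ✗  (r2,p2) ✗  (r2,p3) ✓  (r2,p4) ✗  (r2,p6) ✓  (r3,p4) ✗  (r3,p5) ✓  (r3,p6) ✓  (r3,p8) ✗
Counterexamples (restrictor pairs failing the scope): 7.

7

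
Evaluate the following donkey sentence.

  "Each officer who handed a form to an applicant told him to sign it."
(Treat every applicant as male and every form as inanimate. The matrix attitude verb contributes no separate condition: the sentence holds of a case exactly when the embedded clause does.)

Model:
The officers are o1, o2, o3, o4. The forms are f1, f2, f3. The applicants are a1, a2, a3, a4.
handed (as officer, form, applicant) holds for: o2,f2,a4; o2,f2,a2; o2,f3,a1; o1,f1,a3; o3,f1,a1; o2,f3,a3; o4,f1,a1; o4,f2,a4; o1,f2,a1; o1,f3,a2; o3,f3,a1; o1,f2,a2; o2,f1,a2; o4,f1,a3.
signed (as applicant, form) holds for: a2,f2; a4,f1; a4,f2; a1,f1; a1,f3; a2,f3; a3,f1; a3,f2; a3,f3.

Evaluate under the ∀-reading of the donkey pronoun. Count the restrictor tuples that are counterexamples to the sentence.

2

"him" takes "an applicant" as antecedent and "it" takes "a form"; both are donkey pronouns co-varying with the restrictor.
Strong reading: for every (o,f,a) with handed(o,f,a), signed(a,f).
Restrictor triples: (o1,f1,a3)→signed(a3,f1) ✓  (o1,f2,a1)→signed(a1,f2) ✗  (o1,f2,a2)→signed(a2,f2) ✓  (o1,f3,a2)→signed(a2,f3) ✓  (o2,f1,a2)→signed(a2,f1) ✗  (o2,f2,a2)→signed(a2,f2) ✓  (o2,f2,a4)→signed(a4,f2) ✓  (o2,f3,a1)→signed(a1,f3) ✓  (o2,f3,a3)→signed(a3,f3) ✓  (o3,f1,a1)→signed(a1,f1) ✓  (o3,f3,a1)→signed(a1,f3) ✓  (o4,f1,a1)→signed(a1,f1) ✓  (o4,f1,a3)→signed(a3,f1) ✓  (o4,f2,a4)→signed(a4,f2) ✓
Counterexamples (restrictor triples failing the scope): 2.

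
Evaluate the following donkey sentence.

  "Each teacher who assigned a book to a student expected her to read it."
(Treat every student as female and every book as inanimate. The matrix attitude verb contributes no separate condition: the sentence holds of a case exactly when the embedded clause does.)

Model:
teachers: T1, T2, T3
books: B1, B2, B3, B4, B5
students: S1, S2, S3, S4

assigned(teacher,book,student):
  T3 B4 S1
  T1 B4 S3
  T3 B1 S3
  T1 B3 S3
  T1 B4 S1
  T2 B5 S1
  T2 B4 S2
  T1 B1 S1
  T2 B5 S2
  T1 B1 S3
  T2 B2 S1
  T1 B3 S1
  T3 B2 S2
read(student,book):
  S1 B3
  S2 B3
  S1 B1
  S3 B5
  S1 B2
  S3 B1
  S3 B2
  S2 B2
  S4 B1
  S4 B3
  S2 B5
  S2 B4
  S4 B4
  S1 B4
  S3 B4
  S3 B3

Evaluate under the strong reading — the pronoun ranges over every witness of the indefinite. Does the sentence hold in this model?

False

"her" takes "a student" as antecedent and "it" takes "a book"; both are donkey pronouns co-varying with the restrictor.
Strong reading: for every (t,b,s) with assigned(t,b,s), read(s,b).
Restrictor triples: (T1,B1,S1)→read(S1,B1) ✓  (T1,B1,S3)→read(S3,B1) ✓  (T1,B3,S1)→read(S1,B3) ✓  (T1,B3,S3)→read(S3,B3) ✓  (T1,B4,S1)→read(S1,B4) ✓  (T1,B4,S3)→read(S3,B4) ✓  (T2,B2,S1)→read(S1,B2) ✓  (T2,B4,S2)→read(S2,B4) ✓  (T2,B5,S1)→read(S1,B5) ✗  (T2,B5,S2)→read(S2,B5) ✓  (T3,B1,S3)→read(S3,B1) ✓  (T3,B2,S2)→read(S2,B2) ✓  (T3,B4,S1)→read(S1,B4) ✓
Counterexample: (T2,B5,S1) — read(S1,B5) does not hold.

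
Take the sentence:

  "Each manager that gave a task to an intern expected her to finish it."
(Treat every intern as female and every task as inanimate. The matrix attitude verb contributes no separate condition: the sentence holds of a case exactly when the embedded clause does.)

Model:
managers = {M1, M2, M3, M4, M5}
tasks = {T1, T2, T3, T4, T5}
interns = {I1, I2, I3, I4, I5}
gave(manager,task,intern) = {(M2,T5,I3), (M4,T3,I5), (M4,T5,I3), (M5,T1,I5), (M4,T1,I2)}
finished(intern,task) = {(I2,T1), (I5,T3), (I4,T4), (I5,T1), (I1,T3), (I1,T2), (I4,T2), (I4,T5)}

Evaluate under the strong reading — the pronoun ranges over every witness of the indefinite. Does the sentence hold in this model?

False

"her" takes "an intern" as antecedent and "it" takes "a task"; both are donkey pronouns co-varying with the restrictor.
Strong reading: for every (m,t,i) with gave(m,t,i), finished(i,t).
Restrictor triples: (M2,T5,I3)→finished(I3,T5) ✗  (M4,T1,I2)→finished(I2,T1) ✓  (M4,T3,I5)→finished(I5,T3) ✓  (M4,T5,I3)→finished(I3,T5) ✗  (M5,T1,I5)→finished(I5,T1) ✓
Counterexample: (M2,T5,I3) — finished(I3,T5) does not hold.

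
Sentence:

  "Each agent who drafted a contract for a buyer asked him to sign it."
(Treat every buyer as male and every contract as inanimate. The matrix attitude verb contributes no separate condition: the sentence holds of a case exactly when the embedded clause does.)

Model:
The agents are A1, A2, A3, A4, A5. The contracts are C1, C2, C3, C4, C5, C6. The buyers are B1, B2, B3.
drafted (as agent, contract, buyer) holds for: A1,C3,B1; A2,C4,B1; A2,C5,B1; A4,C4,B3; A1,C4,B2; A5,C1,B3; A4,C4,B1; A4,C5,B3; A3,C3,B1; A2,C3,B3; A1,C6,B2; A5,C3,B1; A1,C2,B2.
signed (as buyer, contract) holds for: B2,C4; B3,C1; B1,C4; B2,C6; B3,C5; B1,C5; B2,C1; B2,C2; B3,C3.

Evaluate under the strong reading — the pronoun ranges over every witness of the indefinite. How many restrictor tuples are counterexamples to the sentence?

"him" takes "a buyer" as antecedent and "it" takes "a contract"; both are donkey pronouns co-varying with the restrictor.
Strong reading: for every (a,c,b) with drafted(a,c,b), signed(b,c).
Restrictor triples: (A1,C2,B2)→signed(B2,C2) ✓  (A1,C3,B1)→signed(B1,C3) ✗  (A1,C4,B2)→signed(B2,C4) ✓  (A1,C6,B2)→signed(B2,C6) ✓  (A2,C3,B3)→signed(B3,C3) ✓  (A2,C4,B1)→signed(B1,C4) ✓  (A2,C5,B1)→signed(B1,C5) ✓  (A3,C3,B1)→signed(B1,C3) ✗  (A4,C4,B1)→signed(B1,C4) ✓  (A4,C4,B3)→signed(B3,C4) ✗  (A4,C5,B3)→signed(B3,C5) ✓  (A5,C1,B3)→signed(B3,C1) ✓  (A5,C3,B1)→signed(B1,C3) ✗
Counterexamples (restrictor triples failing the scope): 4.

4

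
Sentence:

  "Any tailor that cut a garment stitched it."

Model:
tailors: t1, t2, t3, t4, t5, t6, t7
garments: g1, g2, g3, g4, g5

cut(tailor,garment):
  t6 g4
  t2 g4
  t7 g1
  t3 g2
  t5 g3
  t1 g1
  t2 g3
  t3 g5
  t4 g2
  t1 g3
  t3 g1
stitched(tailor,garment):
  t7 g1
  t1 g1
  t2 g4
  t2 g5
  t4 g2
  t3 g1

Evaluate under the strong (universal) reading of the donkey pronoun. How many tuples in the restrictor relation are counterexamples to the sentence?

"it" takes "a garment" as antecedent — a donkey pronoun bound across the clause boundary.
Strong reading: for every (t,g) with cut(t,g), stitched(t,g).
Restrictor pairs: (t1,g1) ✓  (t1,g3) ✗  (t2,g3) ✗  (t2,g4) ✓  (t3,g1) ✓  (t3,g2) ✗  (t3,g5) ✗  (t4,g2) ✓  (t5,g3) ✗  (t6,g4) ✗  (t7,g1) ✓
Counterexamples (restrictor pairs failing the scope): 6.

6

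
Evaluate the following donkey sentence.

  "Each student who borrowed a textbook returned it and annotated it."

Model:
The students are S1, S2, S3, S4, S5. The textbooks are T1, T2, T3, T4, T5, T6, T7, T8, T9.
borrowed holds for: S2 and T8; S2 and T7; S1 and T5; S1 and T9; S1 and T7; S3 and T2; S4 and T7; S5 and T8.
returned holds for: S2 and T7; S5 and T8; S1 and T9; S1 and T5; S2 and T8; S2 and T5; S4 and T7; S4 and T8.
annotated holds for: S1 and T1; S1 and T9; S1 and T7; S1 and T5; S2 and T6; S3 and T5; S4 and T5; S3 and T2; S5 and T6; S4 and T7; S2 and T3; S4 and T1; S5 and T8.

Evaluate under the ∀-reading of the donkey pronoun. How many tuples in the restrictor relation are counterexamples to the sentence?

4

"it" takes "a textbook" as antecedent — a donkey pronoun bound across the clause boundary.
Strong reading: for every (s,t) with borrowed(s,t), returned(s,t) ∧ annotated(s,t).
Restrictor pairs: (S1,T5) ✓  (S1,T7) ✗  (S1,T9) ✓  (S2,T7) ✗  (S2,T8) ✗  (S3,T2) ✗  (S4,T7) ✓  (S5,T8) ✓
Counterexamples (restrictor pairs failing the scope): 4.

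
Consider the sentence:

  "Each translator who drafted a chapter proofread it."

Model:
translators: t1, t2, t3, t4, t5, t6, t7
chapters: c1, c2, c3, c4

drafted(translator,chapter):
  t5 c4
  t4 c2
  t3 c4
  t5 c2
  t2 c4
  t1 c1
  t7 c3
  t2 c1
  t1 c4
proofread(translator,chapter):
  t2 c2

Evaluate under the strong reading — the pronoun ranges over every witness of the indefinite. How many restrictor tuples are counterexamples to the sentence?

"it" takes "a chapter" as antecedent — a donkey pronoun bound across the clause boundary.
Strong reading: for every (t,c) with drafted(t,c), proofread(t,c).
Restrictor pairs: (t1,c1) ✗  (t1,c4) ✗  (t2,c1) ✗  (t2,c4) ✗  (t3,c4) ✗  (t4,c2) ✗  (t5,c2) ✗  (t5,c4) ✗  (t7,c3) ✗
Counterexamples (restrictor pairs failing the scope): 9.

9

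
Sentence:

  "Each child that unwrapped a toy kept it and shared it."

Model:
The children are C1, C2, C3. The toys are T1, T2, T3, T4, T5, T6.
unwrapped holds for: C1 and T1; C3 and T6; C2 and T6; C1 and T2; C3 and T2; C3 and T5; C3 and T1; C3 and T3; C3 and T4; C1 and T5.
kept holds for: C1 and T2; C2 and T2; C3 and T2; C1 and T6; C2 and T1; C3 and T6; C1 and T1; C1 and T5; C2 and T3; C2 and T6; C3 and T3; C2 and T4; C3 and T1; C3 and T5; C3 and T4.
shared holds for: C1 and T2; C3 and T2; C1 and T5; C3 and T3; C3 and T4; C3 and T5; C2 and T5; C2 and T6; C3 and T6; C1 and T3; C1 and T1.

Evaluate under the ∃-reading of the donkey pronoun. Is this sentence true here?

"it" takes "a toy" as antecedent — a donkey pronoun bound across the clause boundary.
Weak reading: every child c with some unwrapped-toy has at least one unwrapped-toy t such that kept(c,t) ∧ shared(c,t).
Per child: C1:✓  C2:✓  C3:✓
Every child in the restrictor has a witness.

True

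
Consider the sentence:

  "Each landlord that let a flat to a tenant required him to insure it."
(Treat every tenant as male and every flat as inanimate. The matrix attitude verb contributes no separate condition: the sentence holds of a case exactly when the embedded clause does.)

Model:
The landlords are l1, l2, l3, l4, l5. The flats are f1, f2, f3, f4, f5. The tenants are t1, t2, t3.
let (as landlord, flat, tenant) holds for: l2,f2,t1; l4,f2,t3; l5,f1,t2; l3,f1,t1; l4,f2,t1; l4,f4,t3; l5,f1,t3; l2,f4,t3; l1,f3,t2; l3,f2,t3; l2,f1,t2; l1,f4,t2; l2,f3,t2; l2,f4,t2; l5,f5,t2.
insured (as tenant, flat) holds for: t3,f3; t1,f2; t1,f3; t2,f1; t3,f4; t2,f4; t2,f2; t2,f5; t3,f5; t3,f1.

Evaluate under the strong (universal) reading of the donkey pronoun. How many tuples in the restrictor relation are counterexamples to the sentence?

5

"him" takes "a tenant" as antecedent and "it" takes "a flat"; both are donkey pronouns co-varying with the restrictor.
Strong reading: for every (l,f,t) with let(l,f,t), insured(t,f).
Restrictor triples: (l1,f3,t2)→insured(t2,f3) ✗  (l1,f4,t2)→insured(t2,f4) ✓  (l2,f1,t2)→insured(t2,f1) ✓  (l2,f2,t1)→insured(t1,f2) ✓  (l2,f3,t2)→insured(t2,f3) ✗  (l2,f4,t2)→insured(t2,f4) ✓  (l2,f4,t3)→insured(t3,f4) ✓  (l3,f1,t1)→insured(t1,f1) ✗  (l3,f2,t3)→insured(t3,f2) ✗  (l4,f2,t1)→insured(t1,f2) ✓  (l4,f2,t3)→insured(t3,f2) ✗  (l4,f4,t3)→insured(t3,f4) ✓  (l5,f1,t2)→insured(t2,f1) ✓  (l5,f1,t3)→insured(t3,f1) ✓  (l5,f5,t2)→insured(t2,f5) ✓
Counterexamples (restrictor triples failing the scope): 5.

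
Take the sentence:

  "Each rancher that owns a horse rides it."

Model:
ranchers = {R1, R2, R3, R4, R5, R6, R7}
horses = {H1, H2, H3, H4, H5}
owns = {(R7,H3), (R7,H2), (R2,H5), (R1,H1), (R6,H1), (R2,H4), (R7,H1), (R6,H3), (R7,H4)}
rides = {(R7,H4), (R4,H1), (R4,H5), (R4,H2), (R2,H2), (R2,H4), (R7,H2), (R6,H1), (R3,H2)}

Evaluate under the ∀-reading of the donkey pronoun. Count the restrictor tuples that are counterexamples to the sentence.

5

"it" takes "a horse" as antecedent — a donkey pronoun bound across the clause boundary.
Strong reading: for every (r,h) with owns(r,h), rides(r,h).
Restrictor pairs: (R1,H1) ✗  (R2,H4) ✓  (R2,H5) ✗  (R6,H1) ✓  (R6,H3) ✗  (R7,H1) ✗  (R7,H2) ✓  (R7,H3) ✗  (R7,H4) ✓
Counterexamples (restrictor pairs failing the scope): 5.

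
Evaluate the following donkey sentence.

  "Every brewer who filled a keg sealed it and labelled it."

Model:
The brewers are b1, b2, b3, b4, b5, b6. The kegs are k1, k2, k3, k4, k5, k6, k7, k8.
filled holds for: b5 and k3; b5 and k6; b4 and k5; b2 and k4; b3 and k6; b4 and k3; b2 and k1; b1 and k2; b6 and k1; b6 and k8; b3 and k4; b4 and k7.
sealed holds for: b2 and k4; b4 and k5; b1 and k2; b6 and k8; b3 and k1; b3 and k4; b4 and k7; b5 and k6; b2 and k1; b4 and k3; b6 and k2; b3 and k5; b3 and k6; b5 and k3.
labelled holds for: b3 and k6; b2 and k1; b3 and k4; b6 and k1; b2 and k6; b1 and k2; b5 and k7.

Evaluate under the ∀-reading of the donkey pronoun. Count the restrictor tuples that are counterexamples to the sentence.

8

"it" takes "a keg" as antecedent — a donkey pronoun bound across the clause boundary.
Strong reading: for every (b,k) with filled(b,k), sealed(b,k) ∧ labelled(b,k).
Restrictor pairs: (b1,k2) ✓  (b2,k1) ✓  (b2,k4) ✗  (b3,k4) ✓  (b3,k6) ✓  (b4,k3) ✗  (b4,k5) ✗  (b4,k7) ✗  (b5,k3) ✗  (b5,k6) ✗  (b6,k1) ✗  (b6,k8) ✗
Counterexamples (restrictor pairs failing the scope): 8.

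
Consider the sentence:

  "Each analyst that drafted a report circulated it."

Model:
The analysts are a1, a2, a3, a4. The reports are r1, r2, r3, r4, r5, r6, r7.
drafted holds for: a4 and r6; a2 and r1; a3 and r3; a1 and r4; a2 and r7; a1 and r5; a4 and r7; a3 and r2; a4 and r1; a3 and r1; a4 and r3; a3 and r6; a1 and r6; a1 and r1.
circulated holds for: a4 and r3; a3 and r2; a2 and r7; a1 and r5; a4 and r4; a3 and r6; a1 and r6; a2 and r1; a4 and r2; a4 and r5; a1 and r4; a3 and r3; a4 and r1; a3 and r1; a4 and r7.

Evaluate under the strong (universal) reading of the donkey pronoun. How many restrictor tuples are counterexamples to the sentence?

2

"it" takes "a report" as antecedent — a donkey pronoun bound across the clause boundary.
Strong reading: for every (a,r) with drafted(a,r), circulated(a,r).
Restrictor pairs: (a1,r1) ✗  (a1,r4) ✓  (a1,r5) ✓  (a1,r6) ✓  (a2,r1) ✓  (a2,r7) ✓  (a3,r1) ✓  (a3,r2) ✓  (a3,r3) ✓  (a3,r6) ✓  (a4,r1) ✓  (a4,r3) ✓  (a4,r6) ✗  (a4,r7) ✓
Counterexamples (restrictor pairs failing the scope): 2.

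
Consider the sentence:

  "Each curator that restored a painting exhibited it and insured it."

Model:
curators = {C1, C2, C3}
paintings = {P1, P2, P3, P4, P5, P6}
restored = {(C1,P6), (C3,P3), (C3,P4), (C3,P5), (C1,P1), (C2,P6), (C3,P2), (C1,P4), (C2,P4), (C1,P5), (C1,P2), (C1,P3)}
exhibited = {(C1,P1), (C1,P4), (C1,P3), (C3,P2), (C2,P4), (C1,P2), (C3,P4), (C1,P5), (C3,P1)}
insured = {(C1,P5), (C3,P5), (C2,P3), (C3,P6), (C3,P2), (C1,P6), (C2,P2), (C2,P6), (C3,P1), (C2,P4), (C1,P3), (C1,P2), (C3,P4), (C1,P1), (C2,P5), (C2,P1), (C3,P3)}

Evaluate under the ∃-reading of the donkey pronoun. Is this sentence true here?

"it" takes "a painting" as antecedent — a donkey pronoun bound across the clause boundary.
Weak reading: every curator c with some restored-painting has at least one restored-painting p such that exhibited(c,p) ∧ insured(c,p).
Per curator: C1:✓  C2:✓  C3:✓
Every curator in the restrictor has a witness.

True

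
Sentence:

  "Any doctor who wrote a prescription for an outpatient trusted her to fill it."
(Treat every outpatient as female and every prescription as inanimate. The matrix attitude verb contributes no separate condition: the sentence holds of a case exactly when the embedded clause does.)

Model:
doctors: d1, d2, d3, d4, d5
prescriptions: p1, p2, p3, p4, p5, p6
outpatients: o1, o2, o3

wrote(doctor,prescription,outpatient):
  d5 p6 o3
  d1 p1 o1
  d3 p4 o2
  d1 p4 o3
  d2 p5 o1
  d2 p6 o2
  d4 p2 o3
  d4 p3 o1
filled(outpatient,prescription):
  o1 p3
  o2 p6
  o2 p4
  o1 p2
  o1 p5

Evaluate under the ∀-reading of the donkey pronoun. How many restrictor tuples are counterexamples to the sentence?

"her" takes "an outpatient" as antecedent and "it" takes "a prescription"; both are donkey pronouns co-varying with the restrictor.
Strong reading: for every (d,p,o) with wrote(d,p,o), filled(o,p).
Restrictor triples: (d1,p1,o1)→filled(o1,p1) ✗  (d1,p4,o3)→filled(o3,p4) ✗  (d2,p5,o1)→filled(o1,p5) ✓  (d2,p6,o2)→filled(o2,p6) ✓  (d3,p4,o2)→filled(o2,p4) ✓  (d4,p2,o3)→filled(o3,p2) ✗  (d4,p3,o1)→filled(o1,p3) ✓  (d5,p6,o3)→filled(o3,p6) ✗
Counterexamples (restrictor triples failing the scope): 4.

4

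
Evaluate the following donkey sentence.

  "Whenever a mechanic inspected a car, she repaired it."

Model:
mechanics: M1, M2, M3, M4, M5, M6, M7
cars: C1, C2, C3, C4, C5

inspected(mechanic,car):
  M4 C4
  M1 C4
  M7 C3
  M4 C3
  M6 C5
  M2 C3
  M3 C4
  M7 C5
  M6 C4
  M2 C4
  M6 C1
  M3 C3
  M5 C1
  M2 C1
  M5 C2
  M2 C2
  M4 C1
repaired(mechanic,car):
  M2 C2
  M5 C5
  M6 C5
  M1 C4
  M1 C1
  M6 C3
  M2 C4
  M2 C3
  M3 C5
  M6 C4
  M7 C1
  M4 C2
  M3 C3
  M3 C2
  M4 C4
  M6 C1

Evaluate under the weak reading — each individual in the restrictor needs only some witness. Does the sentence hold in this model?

"it" takes "a car" as antecedent — a donkey pronoun bound across the clause boundary.
Weak reading: every mechanic m with some inspected-car has at least one inspected-car c such that repaired(m,c).
Per mechanic: M1:✓  M2:✓  M3:✓  M4:✓  M5:✗  M6:✓  M7:✗
M5 has no witness among its inspected-cars.

False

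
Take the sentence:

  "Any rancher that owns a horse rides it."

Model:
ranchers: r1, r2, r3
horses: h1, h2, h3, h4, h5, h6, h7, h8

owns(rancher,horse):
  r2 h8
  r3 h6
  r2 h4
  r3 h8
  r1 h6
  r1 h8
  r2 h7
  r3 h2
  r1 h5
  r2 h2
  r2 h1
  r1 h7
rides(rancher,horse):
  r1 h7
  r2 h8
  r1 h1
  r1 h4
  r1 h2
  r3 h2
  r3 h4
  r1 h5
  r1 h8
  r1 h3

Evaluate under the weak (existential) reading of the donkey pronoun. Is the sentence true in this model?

"it" takes "a horse" as antecedent — a donkey pronoun bound across the clause boundary.
Weak reading: every rancher r with some owns-horse has at least one owns-horse h such that rides(r,h).
Per rancher: r1:✓  r2:✓  r3:✓
Every rancher in the restrictor has a witness.

True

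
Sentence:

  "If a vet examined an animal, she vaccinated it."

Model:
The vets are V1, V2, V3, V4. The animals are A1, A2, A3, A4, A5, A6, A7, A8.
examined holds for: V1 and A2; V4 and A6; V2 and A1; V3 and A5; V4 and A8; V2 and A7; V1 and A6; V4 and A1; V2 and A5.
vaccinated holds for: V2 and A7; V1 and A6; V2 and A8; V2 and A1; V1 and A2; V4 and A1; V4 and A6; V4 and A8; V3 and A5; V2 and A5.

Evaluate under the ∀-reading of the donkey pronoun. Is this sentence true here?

"it" takes "an animal" as antecedent — a donkey pronoun bound across the clause boundary.
Strong reading: for every (v,a) with examined(v,a), vaccinated(v,a).
Restrictor pairs: (V1,A2) ✓  (V1,A6) ✓  (V2,A1) ✓  (V2,A5) ✓  (V2,A7) ✓  (V3,A5) ✓  (V4,A1) ✓  (V4,A6) ✓  (V4,A8) ✓
Every restrictor pair satisfies the scope.

True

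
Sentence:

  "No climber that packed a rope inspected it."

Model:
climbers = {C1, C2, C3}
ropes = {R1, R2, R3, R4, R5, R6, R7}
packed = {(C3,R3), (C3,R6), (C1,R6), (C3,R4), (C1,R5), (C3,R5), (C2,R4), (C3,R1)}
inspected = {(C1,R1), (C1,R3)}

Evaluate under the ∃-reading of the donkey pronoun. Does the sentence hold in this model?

"it" takes "a rope" as antecedent — a donkey pronoun bound across the clause boundary.
Truth condition: for no (c,r) with packed(c,r) does inspected(c,r) hold.
Restrictor pairs — does the scope hold? (C1,R5):fails  (C1,R6):fails  (C2,R4):fails  (C3,R1):fails  (C3,R3):fails  (C3,R4):fails  (C3,R5):fails  (C3,R6):fails
Scope holds for no restrictor pair, so the sentence is true.

True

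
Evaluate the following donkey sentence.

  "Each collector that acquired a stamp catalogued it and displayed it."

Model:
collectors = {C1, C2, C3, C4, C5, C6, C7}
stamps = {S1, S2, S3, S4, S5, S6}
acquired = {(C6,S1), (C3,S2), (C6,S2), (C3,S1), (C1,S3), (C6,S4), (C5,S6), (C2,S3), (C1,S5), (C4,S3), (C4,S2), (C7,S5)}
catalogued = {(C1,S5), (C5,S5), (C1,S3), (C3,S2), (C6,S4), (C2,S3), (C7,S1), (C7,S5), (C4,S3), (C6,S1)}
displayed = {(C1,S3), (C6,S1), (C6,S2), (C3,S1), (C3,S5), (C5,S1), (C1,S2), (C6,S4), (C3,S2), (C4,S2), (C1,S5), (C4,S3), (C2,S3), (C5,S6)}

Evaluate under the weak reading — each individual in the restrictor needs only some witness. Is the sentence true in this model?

"it" takes "a stamp" as antecedent — a donkey pronoun bound across the clause boundary.
Weak reading: every collector c with some acquired-stamp has at least one acquired-stamp s such that catalogued(c,s) ∧ displayed(c,s).
Per collector: C1:✓  C2:✓  C3:✓  C4:✓  C5:✗  C6:✓  C7:✗
C5 has no witness among its acquired-stamps.

False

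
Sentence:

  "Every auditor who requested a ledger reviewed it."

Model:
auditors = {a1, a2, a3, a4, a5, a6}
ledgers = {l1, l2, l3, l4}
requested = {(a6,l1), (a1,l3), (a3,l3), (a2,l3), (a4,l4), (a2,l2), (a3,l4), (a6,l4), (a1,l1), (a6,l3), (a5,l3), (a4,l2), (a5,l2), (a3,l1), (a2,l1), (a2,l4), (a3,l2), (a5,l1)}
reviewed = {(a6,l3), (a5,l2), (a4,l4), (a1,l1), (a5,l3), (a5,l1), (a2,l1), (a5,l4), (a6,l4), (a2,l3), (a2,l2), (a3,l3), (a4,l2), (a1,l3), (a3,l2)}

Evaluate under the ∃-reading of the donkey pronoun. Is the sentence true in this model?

"it" takes "a ledger" as antecedent — a donkey pronoun bound across the clause boundary.
Weak reading: every auditor a with some requested-ledger has at least one requested-ledger l such that reviewed(a,l).
Per auditor: a1:✓  a2:✓  a3:✓  a4:✓  a5:✓  a6:✓
Every auditor in the restrictor has a witness.

True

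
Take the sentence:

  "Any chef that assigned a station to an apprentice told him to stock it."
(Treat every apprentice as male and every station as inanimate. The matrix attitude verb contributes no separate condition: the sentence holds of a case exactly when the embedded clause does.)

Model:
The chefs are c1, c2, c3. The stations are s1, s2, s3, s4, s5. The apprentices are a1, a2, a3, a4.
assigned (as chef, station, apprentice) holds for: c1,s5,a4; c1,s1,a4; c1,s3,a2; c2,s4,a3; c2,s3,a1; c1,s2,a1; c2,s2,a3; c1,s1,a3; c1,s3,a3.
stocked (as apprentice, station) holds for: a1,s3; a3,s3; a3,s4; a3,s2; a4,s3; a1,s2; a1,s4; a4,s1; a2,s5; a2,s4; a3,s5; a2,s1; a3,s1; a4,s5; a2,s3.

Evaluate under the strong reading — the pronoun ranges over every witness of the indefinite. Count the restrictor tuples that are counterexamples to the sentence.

"him" takes "an apprentice" as antecedent and "it" takes "a station"; both are donkey pronouns co-varying with the restrictor.
Strong reading: for every (c,s,a) with assigned(c,s,a), stocked(a,s).
Restrictor triples: (c1,s1,a3)→stocked(a3,s1) ✓  (c1,s1,a4)→stocked(a4,s1) ✓  (c1,s2,a1)→stocked(a1,s2) ✓  (c1,s3,a2)→stocked(a2,s3) ✓  (c1,s3,a3)→stocked(a3,s3) ✓  (c1,s5,a4)→stocked(a4,s5) ✓  (c2,s2,a3)→stocked(a3,s2) ✓  (c2,s3,a1)→stocked(a1,s3) ✓  (c2,s4,a3)→stocked(a3,s4) ✓
Counterexamples (restrictor triples failing the scope): 0.

0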